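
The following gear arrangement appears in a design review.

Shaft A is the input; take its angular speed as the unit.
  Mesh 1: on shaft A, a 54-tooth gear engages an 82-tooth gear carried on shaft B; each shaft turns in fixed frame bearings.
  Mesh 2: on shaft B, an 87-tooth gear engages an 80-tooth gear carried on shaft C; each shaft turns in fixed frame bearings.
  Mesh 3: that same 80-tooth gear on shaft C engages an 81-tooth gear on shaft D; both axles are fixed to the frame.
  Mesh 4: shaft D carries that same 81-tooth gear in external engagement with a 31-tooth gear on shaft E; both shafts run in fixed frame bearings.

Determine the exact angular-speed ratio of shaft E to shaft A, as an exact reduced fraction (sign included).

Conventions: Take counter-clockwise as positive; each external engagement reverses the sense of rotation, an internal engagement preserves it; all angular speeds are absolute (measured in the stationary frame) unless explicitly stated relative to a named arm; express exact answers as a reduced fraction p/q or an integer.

2349/1271

class = fixed-axis compound train [4 meshes; 4 ratios multiply, 4 sense flips]
mesh 1 [54T→82T]: running ratio 27/41, sense −
mesh 2 [87T→80T]: running ratio 2349/3280, sense +
mesh 3 [80T→81T]: running ratio 29/41, sense −
mesh 4 [81T→31T]: running ratio 2349/1271, sense +
ω_out/ω_in = 2349/1271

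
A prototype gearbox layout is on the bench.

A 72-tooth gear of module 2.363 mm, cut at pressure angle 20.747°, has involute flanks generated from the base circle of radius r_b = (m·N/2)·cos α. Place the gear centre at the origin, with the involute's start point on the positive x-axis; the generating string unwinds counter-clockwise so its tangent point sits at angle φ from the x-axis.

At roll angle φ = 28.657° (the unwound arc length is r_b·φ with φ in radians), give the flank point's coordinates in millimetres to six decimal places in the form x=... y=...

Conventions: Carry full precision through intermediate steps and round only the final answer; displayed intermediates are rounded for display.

single-mesh involute tooth geometry (72T wheel at module 2.363)
pitch radius r_p = m·N/2 = 2.363·72/2 = 85.068000
base radius r_b = r_p·cos α = 85.068000·cos 20.747° = 79.551660
roll angle φ = 28.657° = 0.50015900 rad
x = r_b·(cos φ + φ·sin φ) = 88.888249
y = r_b·(sin φ − φ·cos φ) = 3.235556

x=88.888249 y=3.235556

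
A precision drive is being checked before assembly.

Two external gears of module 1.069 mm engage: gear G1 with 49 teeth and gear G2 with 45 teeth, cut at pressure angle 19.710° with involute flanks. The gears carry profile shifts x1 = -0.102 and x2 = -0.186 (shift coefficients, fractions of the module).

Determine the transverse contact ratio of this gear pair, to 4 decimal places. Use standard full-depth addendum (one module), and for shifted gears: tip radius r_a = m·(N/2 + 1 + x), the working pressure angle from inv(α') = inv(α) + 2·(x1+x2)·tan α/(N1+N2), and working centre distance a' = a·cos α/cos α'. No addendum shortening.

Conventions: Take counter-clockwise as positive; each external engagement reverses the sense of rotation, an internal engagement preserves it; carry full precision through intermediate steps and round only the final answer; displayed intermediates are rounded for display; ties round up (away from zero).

1.8332

recognized (one external pair, fixed centres): single-mesh tooth geometry, m = 1.069, N1 = 49, N2 = 45
base radii: r_b1 = 24.656043, r_b2 = 22.643305
tip radii: r_a1 = 27.150462, r_a2 = 24.922666
inv(α') = inv(19.710°) + 2·(-0.102-0.186)·tan α/(49+45) = 0.01204914  ⇒  α' = 18.67214°
a' = a·cos α / cos α' = 50.2430·cos 19.710°/cos 18.67214° = 49.927214
action lengths: √(r_a1²−r_b1²) = 11.367811, √(r_a2²−r_b2²) = 10.412494
base pitch p_b = π·m·cos α = 3.161602
CR = (11.367811 + 10.412494 − 49.927214·sin 18.67214°)/3.161602 = 1.833244
contact ratio ≈ 1.8332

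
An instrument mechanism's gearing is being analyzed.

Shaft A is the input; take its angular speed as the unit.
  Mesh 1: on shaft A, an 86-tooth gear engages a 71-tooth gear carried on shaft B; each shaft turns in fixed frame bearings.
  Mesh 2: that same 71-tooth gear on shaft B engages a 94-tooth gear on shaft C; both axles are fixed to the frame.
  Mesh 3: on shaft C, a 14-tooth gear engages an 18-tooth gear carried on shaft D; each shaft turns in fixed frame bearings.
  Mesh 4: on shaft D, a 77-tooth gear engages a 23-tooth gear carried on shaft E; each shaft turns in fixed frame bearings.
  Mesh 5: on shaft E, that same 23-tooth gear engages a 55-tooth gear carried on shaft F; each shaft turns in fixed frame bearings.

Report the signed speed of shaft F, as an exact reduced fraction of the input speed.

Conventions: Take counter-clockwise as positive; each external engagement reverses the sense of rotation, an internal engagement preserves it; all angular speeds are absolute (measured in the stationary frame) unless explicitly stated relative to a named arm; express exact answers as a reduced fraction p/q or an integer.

5-mesh fixed-axis compound train (all bearings frame-fixed)
mesh 1 [86T→71T]: |ω|/ω_in = 1×86/71 = 86/71, sense flips to −
mesh 2 [71T→94T]: |ω|/ω_in = (86/71)×71/94 = 43/47, sense flips to +
mesh 3 [14T→18T]: |ω|/ω_in = (43/47)×14/18 = 301/423, sense flips to −
mesh 4 [77T→23T]: |ω|/ω_in = (301/423)×77/23 = 23177/9729, sense flips to +
mesh 5 [23T→55T]: |ω|/ω_in = (23177/9729)×23/55 = 2107/2115, sense flips to −
signed output speed (× input speed) = -2107/2115

-2107/2115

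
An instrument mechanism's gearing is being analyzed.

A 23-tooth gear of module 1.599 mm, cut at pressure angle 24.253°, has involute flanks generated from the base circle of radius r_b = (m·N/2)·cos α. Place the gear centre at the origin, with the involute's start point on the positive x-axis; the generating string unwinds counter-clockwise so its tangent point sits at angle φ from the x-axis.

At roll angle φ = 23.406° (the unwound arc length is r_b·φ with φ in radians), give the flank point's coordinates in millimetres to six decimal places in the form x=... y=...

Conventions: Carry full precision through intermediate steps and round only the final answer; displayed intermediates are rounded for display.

single-mesh involute tooth geometry (23T wheel at module 1.599)
pitch radius r_p = m·N/2 = 1.599·23/2 = 18.388500
base radius r_b = r_p·cos α = 18.388500·cos 24.253° = 16.765541
roll angle φ = 23.406° = 0.40851176 rad
x = r_b·(cos φ + φ·sin φ) = 18.106648
y = r_b·(sin φ − φ·cos φ) = 0.374667

x=18.106648 y=0.374667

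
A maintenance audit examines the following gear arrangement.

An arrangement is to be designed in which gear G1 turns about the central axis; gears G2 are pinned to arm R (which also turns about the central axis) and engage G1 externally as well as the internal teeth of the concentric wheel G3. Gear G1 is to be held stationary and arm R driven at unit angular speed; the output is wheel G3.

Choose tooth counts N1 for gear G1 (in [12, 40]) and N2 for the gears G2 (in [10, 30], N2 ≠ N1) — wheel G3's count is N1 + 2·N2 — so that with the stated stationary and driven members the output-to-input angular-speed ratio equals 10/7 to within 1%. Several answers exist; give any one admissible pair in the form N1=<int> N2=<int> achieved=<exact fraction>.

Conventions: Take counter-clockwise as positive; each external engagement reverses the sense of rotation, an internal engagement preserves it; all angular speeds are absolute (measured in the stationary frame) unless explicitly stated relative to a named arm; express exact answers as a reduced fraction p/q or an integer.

topology: planetary set — design target 10/7, arm = carrier (Willis)
Willis with ω_sun = 0: ω_ring/ω_arm = (N1+N3)/N3; set equal to 10/7  ⇒  N3/N1 = 1/(10/7 − 1) = 7/3
N3 = N1 + 2·N2  ⇒  N2/N1 = (N3/N1 − 1)/2 = (7/3 − 1)/2 = 2/3
smallest multiple with N1 ≥ 12 and N2 ≥ 10: k = 5  ⇒  N1 = 5·3 = 15, N2 = 5·2 = 10 (N1 ≤ 40, N2 ≤ 30, N2 ≠ N1 ✓), N3 = 15 + 2·10 = 35
check: (N1+N3)/N3 with N1 = 15, N3 = 35 gives 10/7; |achieved − target| = 0 ≤ 1/70 ✓

N1=15 N2=10 achieved=10/7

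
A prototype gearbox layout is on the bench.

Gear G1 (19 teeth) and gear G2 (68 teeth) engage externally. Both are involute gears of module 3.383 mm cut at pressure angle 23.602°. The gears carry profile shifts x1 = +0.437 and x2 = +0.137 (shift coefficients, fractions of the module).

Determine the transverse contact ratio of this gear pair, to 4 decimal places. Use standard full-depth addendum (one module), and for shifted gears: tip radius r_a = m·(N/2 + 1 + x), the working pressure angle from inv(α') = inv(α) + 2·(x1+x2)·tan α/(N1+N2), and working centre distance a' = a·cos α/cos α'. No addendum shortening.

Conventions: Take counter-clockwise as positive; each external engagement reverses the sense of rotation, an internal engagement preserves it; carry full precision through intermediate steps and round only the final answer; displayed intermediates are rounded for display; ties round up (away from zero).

1.4257

topology: single-mesh involute geometry — m = 3.383, 19T/68T pair
base radii: r_b1 = 29.450074, r_b2 = 105.400266
tip radii: r_a1 = 36.999871, r_a2 = 118.868471
inv(α') = inv(23.602°) + 2·(+0.437+0.137)·tan α/(19+68) = 0.03076370  ⇒  α' = 25.20579°
a' = a·cos α / cos α' = 147.1605·cos 23.602°/cos 25.20579° = 149.041471
action lengths: √(r_a1²−r_b1²) = 22.398294, √(r_a2²−r_b2²) = 54.959051
base pitch p_b = π·m·cos α = 9.738962
CR = (22.398294 + 54.959051 − 149.041471·sin 25.20579°)/9.738962 = 1.425711
contact ratio ≈ 1.4257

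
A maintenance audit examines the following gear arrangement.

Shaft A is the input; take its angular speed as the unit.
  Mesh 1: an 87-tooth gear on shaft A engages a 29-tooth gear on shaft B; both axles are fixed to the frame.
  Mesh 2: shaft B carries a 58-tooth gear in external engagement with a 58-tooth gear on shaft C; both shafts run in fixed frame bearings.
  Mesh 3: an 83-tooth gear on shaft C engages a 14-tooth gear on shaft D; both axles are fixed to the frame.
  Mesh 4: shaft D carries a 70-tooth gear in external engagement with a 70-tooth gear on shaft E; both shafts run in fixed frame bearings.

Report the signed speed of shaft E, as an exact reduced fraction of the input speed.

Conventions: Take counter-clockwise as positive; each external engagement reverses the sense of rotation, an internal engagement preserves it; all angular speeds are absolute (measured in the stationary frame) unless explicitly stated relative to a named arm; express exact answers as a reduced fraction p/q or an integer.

249/14

4-mesh fixed-axis compound train (all bearings frame-fixed)
mesh 1 [87T→29T]: |ω|/ω_in = 1×87/29 = 3, sense flips to −
mesh 2 [58T→58T]: |ω|/ω_in = 3×58/58 = 3, sense flips to +
mesh 3 [83T→14T]: |ω|/ω_in = 3×83/14 = 249/14, sense flips to −
mesh 4 [70T→70T]: |ω|/ω_in = (249/14)×70/70 = 249/14, sense flips to +
signed output speed (× input speed) = 249/14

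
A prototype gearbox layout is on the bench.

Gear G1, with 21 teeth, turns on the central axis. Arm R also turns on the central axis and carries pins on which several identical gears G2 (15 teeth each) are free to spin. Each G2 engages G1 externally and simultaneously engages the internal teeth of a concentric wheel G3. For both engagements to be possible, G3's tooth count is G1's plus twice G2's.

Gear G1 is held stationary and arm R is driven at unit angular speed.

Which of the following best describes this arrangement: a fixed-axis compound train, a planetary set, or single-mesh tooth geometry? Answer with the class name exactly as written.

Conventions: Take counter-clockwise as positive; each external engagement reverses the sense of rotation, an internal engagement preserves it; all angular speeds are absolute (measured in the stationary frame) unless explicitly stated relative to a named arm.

planetary set

planetary set (21T centre, 15T on arm, 51T internal) — Willis relation
classification: planetary set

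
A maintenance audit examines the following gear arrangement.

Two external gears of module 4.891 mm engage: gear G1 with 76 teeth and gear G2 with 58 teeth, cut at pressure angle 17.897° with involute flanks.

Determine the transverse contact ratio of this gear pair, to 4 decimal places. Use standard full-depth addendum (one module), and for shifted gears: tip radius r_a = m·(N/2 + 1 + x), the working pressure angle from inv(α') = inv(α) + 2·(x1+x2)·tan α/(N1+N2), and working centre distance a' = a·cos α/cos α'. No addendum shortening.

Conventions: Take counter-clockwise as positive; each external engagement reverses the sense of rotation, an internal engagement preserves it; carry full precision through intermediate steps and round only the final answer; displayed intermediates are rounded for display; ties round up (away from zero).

1.9343

topology: single-mesh involute geometry — m = 4.891, 76T/58T pair
base radii: r_b1 = 176.864424, r_b2 = 134.975481
tip radii: r_a1 = 190.749000, r_a2 = 146.730000
no profile shift: α' = α, a' = a
action lengths: √(r_a1²−r_b1²) = 71.443381, √(r_a2²−r_b2²) = 57.544004
base pitch p_b = π·m·cos α = 14.621999
CR = (71.443381 + 57.544004 − 327.697000·sin 17.89700°)/14.621999 = 1.934337
contact ratio ≈ 1.9343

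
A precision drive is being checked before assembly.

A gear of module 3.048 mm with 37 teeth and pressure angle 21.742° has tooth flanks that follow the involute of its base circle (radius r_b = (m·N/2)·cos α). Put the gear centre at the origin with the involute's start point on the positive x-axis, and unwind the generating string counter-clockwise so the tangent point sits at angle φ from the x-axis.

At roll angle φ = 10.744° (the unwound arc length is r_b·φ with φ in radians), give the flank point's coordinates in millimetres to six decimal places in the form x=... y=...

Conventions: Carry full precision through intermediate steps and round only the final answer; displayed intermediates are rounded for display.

x=53.289412 y=0.114715

single-mesh involute tooth geometry (37T wheel at module 3.048)
pitch radius r_p = m·N/2 = 3.048·37/2 = 56.388000
base radius r_b = r_p·cos α = 56.388000·cos 21.742° = 52.376630
roll angle φ = 10.744° = 0.18751817 rad
x = r_b·(cos φ + φ·sin φ) = 53.289412
y = r_b·(sin φ − φ·cos φ) = 0.114715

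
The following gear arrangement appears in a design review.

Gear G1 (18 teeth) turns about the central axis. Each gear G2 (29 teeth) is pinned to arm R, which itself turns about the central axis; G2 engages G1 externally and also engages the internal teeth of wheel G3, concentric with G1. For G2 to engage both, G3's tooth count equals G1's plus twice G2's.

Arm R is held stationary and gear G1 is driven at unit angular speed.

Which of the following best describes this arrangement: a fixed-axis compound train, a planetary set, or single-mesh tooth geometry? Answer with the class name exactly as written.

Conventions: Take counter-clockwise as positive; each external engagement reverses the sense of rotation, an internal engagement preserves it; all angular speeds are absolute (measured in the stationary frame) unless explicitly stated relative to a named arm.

planetary set

topology: planetary set — G1 18T / G2 29T / G3 76T, arm = carrier (Willis)
classification: planetary set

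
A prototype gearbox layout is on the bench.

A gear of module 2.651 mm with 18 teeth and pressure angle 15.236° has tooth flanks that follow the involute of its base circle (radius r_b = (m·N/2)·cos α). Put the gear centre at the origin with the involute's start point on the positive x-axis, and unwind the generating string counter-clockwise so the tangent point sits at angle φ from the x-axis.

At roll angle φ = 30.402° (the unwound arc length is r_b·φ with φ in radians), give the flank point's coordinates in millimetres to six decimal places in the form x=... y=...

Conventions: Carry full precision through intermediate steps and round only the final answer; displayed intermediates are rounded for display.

x=26.036550 y=1.114430

topology: single-mesh involute geometry — m = 2.651, N = 18
pitch radius r_p = m·N/2 = 2.651·18/2 = 23.859000
base radius r_b = r_p·cos α = 23.859000·cos 15.236° = 23.020394
roll angle φ = 30.402° = 0.53061500 rad
x = r_b·(cos φ + φ·sin φ) = 26.036550
y = r_b·(sin φ − φ·cos φ) = 1.114430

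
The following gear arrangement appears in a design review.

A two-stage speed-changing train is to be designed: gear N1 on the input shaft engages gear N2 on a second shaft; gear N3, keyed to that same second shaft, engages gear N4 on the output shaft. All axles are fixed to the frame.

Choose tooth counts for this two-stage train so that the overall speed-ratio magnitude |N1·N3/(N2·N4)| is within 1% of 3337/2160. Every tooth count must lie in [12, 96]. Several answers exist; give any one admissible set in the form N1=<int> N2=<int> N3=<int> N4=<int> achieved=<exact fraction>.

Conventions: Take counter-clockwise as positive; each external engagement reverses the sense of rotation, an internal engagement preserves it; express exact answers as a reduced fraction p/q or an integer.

N1=47 N2=24 N3=71 N4=90 achieved=3337/2160

design class (target 3337/2160): fixed-axis compound train
target = 3337/2160 in lowest terms: an exact hit needs N1·N3 = k·3337 and N2·N4 = k·2160 for one integer k, every count in [12, 96]; additionally prefer no 1:1 stage (N1 ≠ N2, N3 ≠ N4)
k = 1: N1·N3 = 3337 = 47·71, N2·N4 = 2160 = 24·90
achieved = 47·71/(24·90) = 3337/2160; |achieved − target| = 0 ≤ 3337/216000 ✓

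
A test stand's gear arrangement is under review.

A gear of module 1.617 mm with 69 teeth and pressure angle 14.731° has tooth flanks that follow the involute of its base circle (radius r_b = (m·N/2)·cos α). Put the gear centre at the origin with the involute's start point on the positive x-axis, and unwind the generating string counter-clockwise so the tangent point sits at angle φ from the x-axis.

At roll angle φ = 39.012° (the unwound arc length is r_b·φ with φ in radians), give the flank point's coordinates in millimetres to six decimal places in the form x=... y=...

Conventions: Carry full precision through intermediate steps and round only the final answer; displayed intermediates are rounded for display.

x=65.046677 y=5.418139

single-mesh involute tooth geometry (69T wheel at module 1.617)
pitch radius r_p = m·N/2 = 1.617·69/2 = 55.786500
base radius r_b = r_p·cos α = 55.786500·cos 14.731° = 53.952815
roll angle φ = 39.012° = 0.68088785 rad
x = r_b·(cos φ + φ·sin φ) = 65.046677
y = r_b·(sin φ − φ·cos φ) = 5.418139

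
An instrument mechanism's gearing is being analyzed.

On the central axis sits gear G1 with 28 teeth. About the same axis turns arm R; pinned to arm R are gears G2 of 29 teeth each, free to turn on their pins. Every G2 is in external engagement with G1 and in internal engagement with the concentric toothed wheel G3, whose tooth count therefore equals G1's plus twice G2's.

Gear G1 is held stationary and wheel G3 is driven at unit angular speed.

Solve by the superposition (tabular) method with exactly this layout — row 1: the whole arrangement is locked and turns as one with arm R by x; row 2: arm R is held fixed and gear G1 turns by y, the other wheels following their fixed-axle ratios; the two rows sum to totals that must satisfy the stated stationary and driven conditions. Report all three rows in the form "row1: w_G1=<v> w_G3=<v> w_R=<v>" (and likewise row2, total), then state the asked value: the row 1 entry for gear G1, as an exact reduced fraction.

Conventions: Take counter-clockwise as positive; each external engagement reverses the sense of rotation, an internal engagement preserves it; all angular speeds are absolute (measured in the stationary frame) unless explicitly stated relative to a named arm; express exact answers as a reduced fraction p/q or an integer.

row1: w_G1=43/57 w_G3=43/57 w_R=43/57
row2: w_G1=-43/57 w_G3=14/57 w_R=0
total: w_G1=0 w_G3=1 w_R=43/57
asked value: 43/57

class = planetary set [G3 = 28+2·29 = 86; Willis about the carrier]
row 1 (train locked, turned with arm): all members turn x
superposition row 2 [arm held]: sun y, ring −(28/86)·y, arm 0
boundary: total ω_sun = x + y = 0 and total ω_ring = x − (28/86)·y = 1  ⇒  y = -43/57, x = 43/57
row 2 ring = −(28/86)·(-43/57) = 14/57
totals (row 1 + row 2): sun 43/57 + (-43/57) = 0, ring 43/57 + 14/57 = 1, arm 43/57 + 0 = 43/57
asked cell (row1, sun) = 43/57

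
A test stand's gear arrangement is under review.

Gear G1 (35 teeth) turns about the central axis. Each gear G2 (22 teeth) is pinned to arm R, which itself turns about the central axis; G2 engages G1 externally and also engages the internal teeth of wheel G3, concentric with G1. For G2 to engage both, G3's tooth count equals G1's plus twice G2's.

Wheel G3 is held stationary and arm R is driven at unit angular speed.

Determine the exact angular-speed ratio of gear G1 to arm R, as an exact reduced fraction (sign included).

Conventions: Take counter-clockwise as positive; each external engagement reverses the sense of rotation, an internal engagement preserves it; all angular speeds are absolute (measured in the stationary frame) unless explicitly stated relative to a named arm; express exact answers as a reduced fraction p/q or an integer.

class = planetary set [G3 = 35+2·22 = 79; Willis about the carrier]
ring teeth: 35 + 2·22 = 79
35(ω_sun−ω_arm) = −79(ω_ring−ω_arm),  ω_ring = 0, ω_arm = 1
ω_sun = 1 − (79/35)(0−1) = 114/35
ω_out/ω_in = 114/35

114/35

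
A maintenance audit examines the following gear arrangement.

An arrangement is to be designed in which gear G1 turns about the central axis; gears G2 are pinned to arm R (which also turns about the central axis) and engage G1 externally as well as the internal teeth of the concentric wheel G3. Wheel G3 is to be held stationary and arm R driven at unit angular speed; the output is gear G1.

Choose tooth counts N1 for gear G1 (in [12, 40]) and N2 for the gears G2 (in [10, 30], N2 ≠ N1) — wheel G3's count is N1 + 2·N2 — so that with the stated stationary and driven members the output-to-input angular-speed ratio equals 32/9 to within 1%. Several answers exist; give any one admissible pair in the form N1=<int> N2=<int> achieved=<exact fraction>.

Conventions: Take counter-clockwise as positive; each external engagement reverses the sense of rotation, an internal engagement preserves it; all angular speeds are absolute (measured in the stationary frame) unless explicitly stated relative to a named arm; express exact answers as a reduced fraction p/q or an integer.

topology: planetary set — design target 32/9, arm = carrier (Willis)
Willis with ω_ring = 0: ω_sun/ω_arm = (N1+N3)/N1; set equal to 32/9  ⇒  N3/N1 = 32/9 − 1 = 23/9
N3 = N1 + 2·N2  ⇒  N2/N1 = (N3/N1 − 1)/2 = (23/9 − 1)/2 = 7/9
smallest multiple with N1 ≥ 12 and N2 ≥ 10: k = 2  ⇒  N1 = 2·9 = 18, N2 = 2·7 = 14 (N1 ≤ 40, N2 ≤ 30, N2 ≠ N1 ✓), N3 = 18 + 2·14 = 46
check: (N1+N3)/N1 with N1 = 18, N3 = 46 gives 32/9; |achieved − target| = 0 ≤ 8/225 ✓

N1=18 N2=14 achieved=32/9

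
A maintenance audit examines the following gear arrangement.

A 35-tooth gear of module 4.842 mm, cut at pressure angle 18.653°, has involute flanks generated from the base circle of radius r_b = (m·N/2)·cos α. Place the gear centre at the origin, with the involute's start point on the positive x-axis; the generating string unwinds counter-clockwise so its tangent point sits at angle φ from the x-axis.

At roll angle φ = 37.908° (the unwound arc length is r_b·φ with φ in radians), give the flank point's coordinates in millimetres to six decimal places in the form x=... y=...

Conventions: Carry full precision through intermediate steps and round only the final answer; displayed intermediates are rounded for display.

topology: single-mesh involute geometry — m = 4.842, N = 35
pitch radius r_p = m·N/2 = 4.842·35/2 = 84.735000
base radius r_b = r_p·cos α = 84.735000·cos 18.653° = 80.284121
roll angle φ = 37.908° = 0.66161941 rad
x = r_b·(cos φ + φ·sin φ) = 95.979202
y = r_b·(sin φ − φ·cos φ) = 7.416549

x=95.979202 y=7.416549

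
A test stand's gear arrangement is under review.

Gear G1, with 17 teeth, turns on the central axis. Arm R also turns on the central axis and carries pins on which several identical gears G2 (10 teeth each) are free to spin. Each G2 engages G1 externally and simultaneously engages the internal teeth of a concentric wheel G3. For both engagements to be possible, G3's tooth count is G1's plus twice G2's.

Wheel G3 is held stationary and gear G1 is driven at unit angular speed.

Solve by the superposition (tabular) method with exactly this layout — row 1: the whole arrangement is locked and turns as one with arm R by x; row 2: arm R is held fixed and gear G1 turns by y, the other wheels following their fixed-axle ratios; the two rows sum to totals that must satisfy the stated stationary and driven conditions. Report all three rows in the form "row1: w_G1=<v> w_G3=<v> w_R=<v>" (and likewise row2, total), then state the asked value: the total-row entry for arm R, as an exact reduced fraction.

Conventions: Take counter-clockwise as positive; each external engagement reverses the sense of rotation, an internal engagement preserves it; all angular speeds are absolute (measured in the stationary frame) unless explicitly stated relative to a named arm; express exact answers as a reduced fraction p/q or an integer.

row1: w_G1=17/54 w_G3=17/54 w_R=17/54
row2: w_G1=37/54 w_G3=-17/54 w_R=0
total: w_G1=1 w_G3=0 w_R=17/54
asked value: 17/54

planetary set (17T centre, 10T on arm, 37T internal) — Willis relation
row 1 — lock + rotate with arm: ω_sun = ω_ring = ω_arm = x
row 2 (arm held, sun turns y): ω_ring = −(17/37)·y, ω_arm = 0
boundary: total ω_ring = x − (17/37)·y = 0 and total ω_sun = x + y = 1  ⇒  y = 37/54, x = 17/54
row 2 ring = −(17/37)·37/54 = -17/54
totals (row 1 + row 2): sun 17/54 + 37/54 = 1, ring 17/54 + (-17/54) = 0, arm 17/54 + 0 = 17/54
asked cell (total, arm) = 17/54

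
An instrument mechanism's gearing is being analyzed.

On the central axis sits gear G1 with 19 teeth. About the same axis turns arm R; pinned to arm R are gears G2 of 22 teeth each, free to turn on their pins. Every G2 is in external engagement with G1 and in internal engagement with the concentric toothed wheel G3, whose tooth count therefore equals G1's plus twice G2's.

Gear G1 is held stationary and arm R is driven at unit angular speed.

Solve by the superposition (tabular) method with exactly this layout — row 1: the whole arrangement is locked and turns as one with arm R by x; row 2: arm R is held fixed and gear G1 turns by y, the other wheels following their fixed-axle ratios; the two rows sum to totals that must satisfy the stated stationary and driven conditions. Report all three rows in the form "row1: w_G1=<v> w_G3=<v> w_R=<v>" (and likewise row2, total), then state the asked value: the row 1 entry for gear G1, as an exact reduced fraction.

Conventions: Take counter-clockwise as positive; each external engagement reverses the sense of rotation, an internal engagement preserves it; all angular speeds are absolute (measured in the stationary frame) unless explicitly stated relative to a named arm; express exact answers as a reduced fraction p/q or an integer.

row1: w_G1=1 w_G3=1 w_R=1
row2: w_G1=-1 w_G3=19/63 w_R=0
total: w_G1=0 w_G3=82/63 w_R=1
asked value: 1

topology: planetary set — G1 19T / G2 22T / G3 63T, arm = carrier (Willis)
row 1 — lock + rotate with arm: ω_sun = ω_ring = ω_arm = x
row 2: sun turns y, ring = −(19/63)·y, arm 0
boundary: total ω_sun = x + y = 0 and total ω_arm = x = 1  ⇒  y = -1, x = 1
row 2 ring = −(19/63)·(-1) = 19/63
totals (row 1 + row 2): sun 1 + (-1) = 0, ring 1 + 19/63 = 82/63, arm 1 + 0 = 1
asked cell (row1, sun) = 1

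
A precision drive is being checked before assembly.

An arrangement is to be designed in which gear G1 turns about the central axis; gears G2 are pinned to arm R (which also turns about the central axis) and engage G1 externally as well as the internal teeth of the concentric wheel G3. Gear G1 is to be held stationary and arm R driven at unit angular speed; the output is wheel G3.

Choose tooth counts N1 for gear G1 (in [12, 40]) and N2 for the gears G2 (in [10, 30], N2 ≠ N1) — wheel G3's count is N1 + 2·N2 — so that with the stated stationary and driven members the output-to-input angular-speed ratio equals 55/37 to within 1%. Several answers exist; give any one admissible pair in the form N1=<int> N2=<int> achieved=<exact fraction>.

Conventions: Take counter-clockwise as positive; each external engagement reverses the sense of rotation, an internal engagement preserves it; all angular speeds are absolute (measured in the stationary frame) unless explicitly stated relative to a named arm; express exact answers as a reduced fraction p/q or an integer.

design class (target 55/37): planetary set
Willis with ω_sun = 0: ω_ring/ω_arm = (N1+N3)/N3; set equal to 55/37  ⇒  N3/N1 = 1/(55/37 − 1) = 37/18
N3 = N1 + 2·N2  ⇒  N2/N1 = (N3/N1 − 1)/2 = (37/18 − 1)/2 = 19/36
smallest multiple with N1 ≥ 12 and N2 ≥ 10: k = 1  ⇒  N1 = 1·36 = 36, N2 = 1·19 = 19 (N1 ≤ 40, N2 ≤ 30, N2 ≠ N1 ✓), N3 = 36 + 2·19 = 74
check: (N1+N3)/N3 with N1 = 36, N3 = 74 gives 55/37; |achieved − target| = 0 ≤ 11/740 ✓

N1=36 N2=19 achieved=55/37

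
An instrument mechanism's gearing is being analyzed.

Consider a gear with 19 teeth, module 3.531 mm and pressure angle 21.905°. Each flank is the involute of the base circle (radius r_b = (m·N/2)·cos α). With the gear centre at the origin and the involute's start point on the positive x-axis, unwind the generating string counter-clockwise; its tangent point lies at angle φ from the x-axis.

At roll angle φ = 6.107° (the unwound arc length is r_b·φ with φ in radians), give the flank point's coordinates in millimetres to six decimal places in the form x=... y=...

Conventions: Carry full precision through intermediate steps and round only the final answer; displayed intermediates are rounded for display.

x=31.299000 y=0.012548

class = single-mesh tooth geometry [base-circle involute, m = 3.531, 19T]
pitch radius r_p = m·N/2 = 3.531·19/2 = 33.544500
base radius r_b = r_p·cos α = 33.544500·cos 21.905° = 31.122711
roll angle φ = 6.107° = 0.10658726 rad
x = r_b·(cos φ + φ·sin φ) = 31.299000
y = r_b·(sin φ − φ·cos φ) = 0.012548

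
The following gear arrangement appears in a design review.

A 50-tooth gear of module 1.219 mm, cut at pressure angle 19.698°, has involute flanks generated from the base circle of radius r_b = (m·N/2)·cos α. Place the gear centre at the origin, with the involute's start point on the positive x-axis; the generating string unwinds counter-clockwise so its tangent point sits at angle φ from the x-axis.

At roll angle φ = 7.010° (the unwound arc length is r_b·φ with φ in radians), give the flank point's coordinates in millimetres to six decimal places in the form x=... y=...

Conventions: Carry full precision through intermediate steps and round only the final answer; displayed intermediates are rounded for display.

x=28.905612 y=0.017489

recognized (one wheel, involute flank): single-mesh tooth geometry, m = 1.219, N = 50
pitch radius r_p = m·N/2 = 1.219·50/2 = 30.475000
base radius r_b = r_p·cos α = 30.475000·cos 19.698° = 28.691673
roll angle φ = 7.010° = 0.12234758 rad
x = r_b·(cos φ + φ·sin φ) = 28.905612
y = r_b·(sin φ − φ·cos φ) = 0.017489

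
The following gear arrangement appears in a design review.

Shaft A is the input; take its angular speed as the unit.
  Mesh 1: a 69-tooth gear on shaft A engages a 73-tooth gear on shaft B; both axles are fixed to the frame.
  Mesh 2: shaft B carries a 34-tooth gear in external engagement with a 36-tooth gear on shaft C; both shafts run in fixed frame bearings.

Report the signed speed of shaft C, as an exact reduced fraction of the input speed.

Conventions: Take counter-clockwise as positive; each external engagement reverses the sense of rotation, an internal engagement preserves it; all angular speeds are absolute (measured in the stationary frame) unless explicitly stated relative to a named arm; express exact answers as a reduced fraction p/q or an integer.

2-mesh fixed-axis compound train (all bearings frame-fixed)
mesh 1 [69T→73T]: |ω|/ω_in = 1×69/73 = 69/73, sense flips to −
mesh 2 [34T→36T]: |ω|/ω_in = (69/73)×34/36 = 391/438, sense flips to +
signed output speed (× input speed) = 391/438

391/438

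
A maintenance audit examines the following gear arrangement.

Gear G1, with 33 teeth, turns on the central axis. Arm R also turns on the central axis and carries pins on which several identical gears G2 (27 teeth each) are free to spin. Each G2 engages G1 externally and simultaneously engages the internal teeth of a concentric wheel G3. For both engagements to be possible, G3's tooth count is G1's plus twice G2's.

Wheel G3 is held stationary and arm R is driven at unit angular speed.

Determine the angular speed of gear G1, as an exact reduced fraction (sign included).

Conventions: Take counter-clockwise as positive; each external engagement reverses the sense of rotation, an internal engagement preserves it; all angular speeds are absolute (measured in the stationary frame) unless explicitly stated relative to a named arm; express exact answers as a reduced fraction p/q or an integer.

40/11

class = planetary set [G3 = 33+2·27 = 87; Willis about the carrier]
ring teeth: 33 + 2·27 = 87
33(ω_sun−ω_arm) = −87(ω_ring−ω_arm),  ω_ring = 0, ω_arm = 1
ω_sun = 1 − (87/33)(0−1) = 40/11
exact speed ratio = 40/11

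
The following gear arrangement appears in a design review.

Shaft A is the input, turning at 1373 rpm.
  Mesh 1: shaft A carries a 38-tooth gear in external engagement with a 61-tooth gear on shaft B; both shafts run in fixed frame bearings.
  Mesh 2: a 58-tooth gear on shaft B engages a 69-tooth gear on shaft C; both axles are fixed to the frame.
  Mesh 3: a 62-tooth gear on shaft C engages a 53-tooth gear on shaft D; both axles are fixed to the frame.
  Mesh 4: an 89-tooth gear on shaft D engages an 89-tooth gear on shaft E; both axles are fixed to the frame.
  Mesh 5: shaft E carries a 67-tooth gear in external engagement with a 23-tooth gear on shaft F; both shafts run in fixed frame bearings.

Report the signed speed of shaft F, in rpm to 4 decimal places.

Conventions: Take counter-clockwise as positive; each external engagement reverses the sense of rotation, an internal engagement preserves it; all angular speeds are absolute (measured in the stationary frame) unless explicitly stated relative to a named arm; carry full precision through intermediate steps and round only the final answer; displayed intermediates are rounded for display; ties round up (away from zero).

topology: fixed-axis compound train — 5 meshes, A→F
mesh 1 [38T→61T]: ω = 1373.0000×38/61 = 855.3115 rpm, sense flips to −
mesh 2 [58T→69T]: ω = 855.3115×58/69 = 718.9575 rpm, sense flips to +
mesh 3 [62T→53T]: ω = 718.9575×62/53 = 841.0446 rpm, sense flips to −
mesh 4 [89T→89T]: ω = 841.0446×89/89 = 841.0446 rpm, sense flips to +
mesh 5 [67T→23T]: ω = 841.0446×67/23 = 2449.9995 rpm, sense flips to −
signed output speed = -2449.9995 rpm

-2449.9995 rpm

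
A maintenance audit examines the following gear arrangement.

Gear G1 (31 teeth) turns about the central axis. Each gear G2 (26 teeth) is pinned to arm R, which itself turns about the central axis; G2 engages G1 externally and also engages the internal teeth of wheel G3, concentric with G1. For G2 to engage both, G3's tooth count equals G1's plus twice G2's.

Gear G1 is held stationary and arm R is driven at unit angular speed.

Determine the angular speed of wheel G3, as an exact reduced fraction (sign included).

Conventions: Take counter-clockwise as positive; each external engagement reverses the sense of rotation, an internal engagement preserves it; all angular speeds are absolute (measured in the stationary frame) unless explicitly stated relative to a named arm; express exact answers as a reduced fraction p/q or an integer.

114/83

topology: planetary set — G1 31T / G2 26T / G3 83T, arm = carrier (Willis)
ring teeth: 31 + 2·26 = 83
31(ω_sun−ω_arm) = −83(ω_ring−ω_arm),  ω_sun = 0, ω_arm = 1
ω_ring = 1 − (31/83)(0−1) = 114/83
exact speed ratio = 114/83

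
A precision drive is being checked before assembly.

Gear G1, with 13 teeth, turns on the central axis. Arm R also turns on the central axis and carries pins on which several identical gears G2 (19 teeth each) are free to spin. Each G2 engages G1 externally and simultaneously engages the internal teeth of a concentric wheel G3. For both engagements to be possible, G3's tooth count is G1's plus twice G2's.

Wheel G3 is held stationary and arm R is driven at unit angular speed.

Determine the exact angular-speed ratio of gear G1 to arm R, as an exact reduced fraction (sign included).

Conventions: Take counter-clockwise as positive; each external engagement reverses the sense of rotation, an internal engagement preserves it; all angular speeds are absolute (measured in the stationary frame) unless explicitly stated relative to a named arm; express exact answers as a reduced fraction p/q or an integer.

64/13

topology: planetary set — G1 13T / G2 19T / G3 51T, arm = carrier (Willis)
ring teeth: 13 + 2·19 = 51
13(ω_sun−ω_arm) = −51(ω_ring−ω_arm),  ω_ring = 0, ω_arm = 1
ω_sun = 1 − (51/13)(0−1) = 64/13
ω_out/ω_in = 64/13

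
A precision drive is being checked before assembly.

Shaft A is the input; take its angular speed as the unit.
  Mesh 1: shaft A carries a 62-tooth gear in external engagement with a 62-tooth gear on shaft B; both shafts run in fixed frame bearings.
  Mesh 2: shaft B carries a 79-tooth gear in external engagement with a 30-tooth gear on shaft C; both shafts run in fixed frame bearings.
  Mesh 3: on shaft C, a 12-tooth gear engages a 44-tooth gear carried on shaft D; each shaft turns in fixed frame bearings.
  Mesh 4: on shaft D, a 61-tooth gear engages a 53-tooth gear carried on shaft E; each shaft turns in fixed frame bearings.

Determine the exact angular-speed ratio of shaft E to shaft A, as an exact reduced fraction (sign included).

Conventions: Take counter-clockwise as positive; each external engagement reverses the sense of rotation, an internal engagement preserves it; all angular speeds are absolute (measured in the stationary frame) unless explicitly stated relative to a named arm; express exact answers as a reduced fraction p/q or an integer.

class = fixed-axis compound train [4 meshes; 4 ratios multiply, 4 sense flips]
mesh 1 [62T→62T]: running ratio 1, sense −
mesh 2 [79T→30T]: running ratio 79/30, sense +
mesh 3 [12T→44T]: running ratio 79/110, sense −
mesh 4 [61T→53T]: running ratio 4819/5830, sense +
ω_out/ω_in = 4819/5830

4819/5830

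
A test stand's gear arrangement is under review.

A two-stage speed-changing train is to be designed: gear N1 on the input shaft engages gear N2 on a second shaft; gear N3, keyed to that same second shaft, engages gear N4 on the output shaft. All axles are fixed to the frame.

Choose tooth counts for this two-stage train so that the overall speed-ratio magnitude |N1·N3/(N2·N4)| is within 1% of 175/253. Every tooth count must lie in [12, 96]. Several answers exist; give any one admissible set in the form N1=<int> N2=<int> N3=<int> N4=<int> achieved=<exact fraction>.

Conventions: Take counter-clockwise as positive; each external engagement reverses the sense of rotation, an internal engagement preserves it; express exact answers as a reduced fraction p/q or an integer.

N1=14 N2=22 N3=25 N4=23 achieved=175/253

2-stage fixed-axis compound train for ratio 175/253
target = 175/253 in lowest terms: an exact hit needs N1·N3 = k·175 and N2·N4 = k·253 for one integer k, every count in [12, 96]; additionally prefer no 1:1 stage (N1 ≠ N2, N3 ≠ N4)
k = 1: no 1:1-free in-range split of k·175 and k·253 into factor pairs; take k = 2
k = 2: N1·N3 = 350 = 14·25, N2·N4 = 506 = 22·23
achieved = 14·25/(22·23) = 175/253; |achieved − target| = 0 ≤ 7/1012 ✓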